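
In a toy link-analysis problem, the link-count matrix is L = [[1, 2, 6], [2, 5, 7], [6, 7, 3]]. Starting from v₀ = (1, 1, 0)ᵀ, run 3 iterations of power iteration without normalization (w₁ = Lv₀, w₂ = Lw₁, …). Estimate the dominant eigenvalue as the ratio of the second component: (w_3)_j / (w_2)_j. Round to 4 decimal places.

w1 = Lv₀ = (1·1 + 2·1 + 6·0; 2·1 + 5·1 + 7·0; 6·1 + 7·1 + 3·0) = (3, 7, 13)
w2 = Lw1 = (1·3 + 2·7 + 6·13; 2·3 + 5·7 + 7·13; 6·3 + 7·7 + 3·13) = (95, 132, 106)
w3 = Lw2 = (995, 1592, 1812)
Ratio at component: 1592 / 132 = 12.0606

λ ≈ 12.0606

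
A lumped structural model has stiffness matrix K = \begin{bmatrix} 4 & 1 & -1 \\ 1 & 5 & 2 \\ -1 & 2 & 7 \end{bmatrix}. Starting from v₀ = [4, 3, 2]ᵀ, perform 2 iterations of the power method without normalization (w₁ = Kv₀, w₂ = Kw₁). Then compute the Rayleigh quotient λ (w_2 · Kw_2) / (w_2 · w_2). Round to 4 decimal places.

λ ≈ 7.4824

w1 = Kv₀ = (17, 23, 16)
w2 = Kw1 = (75, 164, 141)
Kw2 = (323, 1177, 1240)
w2·Kw2 = 75·323 + 164·1177 + 141·1240 = 392093; w2·w2 = 75·75 + 164·164 + 141·141 = 52402
λ ≈ 392093/52402 = 7.4824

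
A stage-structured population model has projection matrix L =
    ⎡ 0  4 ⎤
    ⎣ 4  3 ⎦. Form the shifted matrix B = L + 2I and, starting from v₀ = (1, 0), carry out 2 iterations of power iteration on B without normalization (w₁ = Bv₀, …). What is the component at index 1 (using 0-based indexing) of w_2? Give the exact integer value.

28

B = L + 2I has rows (2, 4); (4, 5)
w1 = Bv₀ = (2·1 + 4·0; 4·1 + 5·0) = (2, 4)
w2 = Bw1 = (2·2 + 4·4; 4·2 + 5·4) = (20, 28)
Requested component of w2: 28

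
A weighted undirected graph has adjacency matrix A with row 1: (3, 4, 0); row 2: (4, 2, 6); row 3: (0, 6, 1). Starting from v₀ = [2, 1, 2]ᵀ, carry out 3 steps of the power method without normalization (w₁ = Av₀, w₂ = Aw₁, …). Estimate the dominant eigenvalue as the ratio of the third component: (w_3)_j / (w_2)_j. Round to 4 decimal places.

λ ≈ 6.6571

w1 = Av₀ = (3·2 + 4·1 + 0·2; 4·2 + 2·1 + 6·2; 0·2 + 6·1 + 1·2) = (10, 22, 8)
w2 = Aw1 = (3·10 + 4·22 + 0·8; 4·10 + 2·22 + 6·8; 0·10 + 6·22 + 1·8) = (118, 132, 140)
w3 = Aw2 = (882, 1576, 932)
Ratio at component: 932 / 140 = 6.6571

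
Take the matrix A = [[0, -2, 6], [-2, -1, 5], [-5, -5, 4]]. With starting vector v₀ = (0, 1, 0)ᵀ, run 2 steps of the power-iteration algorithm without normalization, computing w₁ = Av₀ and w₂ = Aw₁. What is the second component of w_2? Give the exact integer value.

-20

w1 = Av₀ = (-2, -1, -5)
w2 = Aw1 = (-28, -20, -5)
The requested component of w2 is -20.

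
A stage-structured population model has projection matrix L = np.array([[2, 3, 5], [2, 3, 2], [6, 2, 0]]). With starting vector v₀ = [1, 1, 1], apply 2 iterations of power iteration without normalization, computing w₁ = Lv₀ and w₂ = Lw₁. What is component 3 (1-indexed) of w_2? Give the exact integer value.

w1 = Lv₀ = (10, 7, 8)
w2 = Lw1 = (81, 57, 74)
The requested component of w2 is 74.

74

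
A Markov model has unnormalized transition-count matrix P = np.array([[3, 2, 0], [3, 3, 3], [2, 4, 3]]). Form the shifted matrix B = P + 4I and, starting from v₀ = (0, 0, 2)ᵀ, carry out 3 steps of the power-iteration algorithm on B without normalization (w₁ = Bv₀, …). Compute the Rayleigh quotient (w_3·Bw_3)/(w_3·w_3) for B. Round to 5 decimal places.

μ ≈ 11.08051

B = P + 4I has rows (7, 2, 0); (3, 7, 3); (2, 4, 7)
w1 = Bv₀ = (0, 6, 14)
w2 = Bw1 = (12, 84, 122)
w3 = Bw2 = (252, 990, 1214)
Bw3 = (3744, 11328, 12962)
w3·Bw3 = 27894076; w3·w3 = 2517400; μ ≈ 27894076/2517400 = 11.08051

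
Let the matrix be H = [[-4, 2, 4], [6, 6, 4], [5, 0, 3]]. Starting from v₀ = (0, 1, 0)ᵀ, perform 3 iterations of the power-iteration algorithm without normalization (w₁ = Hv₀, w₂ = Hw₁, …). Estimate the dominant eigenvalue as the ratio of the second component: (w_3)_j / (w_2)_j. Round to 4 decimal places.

7.3333

w1 = Hv₀ = ((-4)·0 + 2·1 + 4·0; 6·0 + 6·1 + 4·0; 5·0 + 0·1 + 3·0) = (2, 6, 0)
w2 = Hw1 = ((-4)·2 + 2·6 + 4·0; 6·2 + 6·6 + 4·0; 5·2 + 0·6 + 3·0) = (4, 48, 10)
w3 = Hw2 = (120, 352, 50)
Ratio at component: 352 / 48 = 7.3333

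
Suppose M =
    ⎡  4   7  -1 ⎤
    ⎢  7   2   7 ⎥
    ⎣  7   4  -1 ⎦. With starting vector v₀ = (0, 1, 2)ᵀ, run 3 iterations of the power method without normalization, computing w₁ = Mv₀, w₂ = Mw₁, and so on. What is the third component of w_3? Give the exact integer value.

1137

w1 = Mv₀ = (4·0 + 7·1 + (-1)·2; 7·0 + 2·1 + 7·2; 7·0 + 4·1 + (-1)·2) = (5, 16, 2)
w2 = Mw1 = (4·5 + 7·16 + (-1)·2; 7·5 + 2·16 + 7·2; 7·5 + 4·16 + (-1)·2) = (130, 81, 97)
w3 = Mw2 = (990, 1751, 1137)
The requested component of w3 is 1137.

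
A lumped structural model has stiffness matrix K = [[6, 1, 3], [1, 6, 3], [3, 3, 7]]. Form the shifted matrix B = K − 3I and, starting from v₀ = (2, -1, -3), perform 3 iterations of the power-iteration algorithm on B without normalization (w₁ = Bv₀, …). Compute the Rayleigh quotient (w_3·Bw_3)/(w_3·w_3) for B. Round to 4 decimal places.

μ ≈ 8.2405

B = K − 3I has rows (3, 1, 3); (1, 3, 3); (3, 3, 4)
w1 = Bv₀ = (3·2 + 1·(-1) + 3·(-3); 1·2 + 3·(-1) + 3·(-3); 3·2 + 3·(-1) + 4·(-3)) = (-4, -10, -9)
w2 = Bw1 = (3·(-4) + 1·(-10) + 3·(-9); 1·(-4) + 3·(-10) + 3·(-9); 3·(-4) + 3·(-10) + 4·(-9)) = (-49, -61, -78)
w3 = Bw2 = (-442, -466, -642)
Bw3 = (-3718, -3766, -5292)
w3·Bw3 = 6795776; w3·w3 = 824684; μ ≈ 6795776/824684 = 8.2405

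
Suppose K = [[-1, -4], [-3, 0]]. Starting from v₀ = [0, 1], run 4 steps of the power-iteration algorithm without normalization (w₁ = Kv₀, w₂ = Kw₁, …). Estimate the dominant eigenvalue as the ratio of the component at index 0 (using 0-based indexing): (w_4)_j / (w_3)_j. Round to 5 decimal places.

-1.92308

w1 = Kv₀ = (-4, 0)
w2 = Kw1 = (4, 12)
w3 = Kw2 = (-52, -12)
w4 = Kw3 = (100, 156)
Ratio at component: 100 / -52 = -1.92308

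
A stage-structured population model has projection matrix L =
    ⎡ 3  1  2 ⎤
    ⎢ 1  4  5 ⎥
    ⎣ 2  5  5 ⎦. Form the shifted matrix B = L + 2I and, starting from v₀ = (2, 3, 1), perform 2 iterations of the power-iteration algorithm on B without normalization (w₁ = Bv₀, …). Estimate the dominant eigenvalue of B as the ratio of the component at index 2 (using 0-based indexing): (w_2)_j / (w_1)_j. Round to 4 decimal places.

μ ≈ 12.9615

B = L + 2I has rows (5, 1, 2); (1, 6, 5); (2, 5, 7)
w1 = Bv₀ = (15, 25, 26)
w2 = Bw1 = (152, 295, 337)
Ratio: 337/26 = 12.9615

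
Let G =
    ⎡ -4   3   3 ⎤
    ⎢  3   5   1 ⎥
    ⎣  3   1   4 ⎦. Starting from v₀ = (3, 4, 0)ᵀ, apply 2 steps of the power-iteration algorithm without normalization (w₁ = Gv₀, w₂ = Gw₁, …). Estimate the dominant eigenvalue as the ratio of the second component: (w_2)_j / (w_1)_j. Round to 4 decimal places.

5.4483

w1 = Gv₀ = ((-4)·3 + 3·4 + 3·0; 3·3 + 5·4 + 1·0; 3·3 + 1·4 + 4·0) = (0, 29, 13)
w2 = Gw1 = ((-4)·0 + 3·29 + 3·13; 3·0 + 5·29 + 1·13; 3·0 + 1·29 + 4·13) = (126, 158, 81)
Ratio at component: 158 / 29 = 5.4483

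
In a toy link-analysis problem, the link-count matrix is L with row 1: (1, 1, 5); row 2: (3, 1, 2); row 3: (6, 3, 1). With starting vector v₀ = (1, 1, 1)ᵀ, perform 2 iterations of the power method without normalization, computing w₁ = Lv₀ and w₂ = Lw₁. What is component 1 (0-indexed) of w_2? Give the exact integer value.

w1 = Lv₀ = (7, 6, 10)
w2 = Lw1 = (63, 47, 70)
The requested component of w2 is 47.

47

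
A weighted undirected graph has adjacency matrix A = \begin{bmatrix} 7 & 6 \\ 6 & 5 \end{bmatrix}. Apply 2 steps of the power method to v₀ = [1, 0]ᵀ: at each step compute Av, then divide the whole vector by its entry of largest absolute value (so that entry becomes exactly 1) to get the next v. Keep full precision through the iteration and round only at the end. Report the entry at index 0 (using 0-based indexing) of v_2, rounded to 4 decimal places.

Av0 = (7.00000, 6.00000); divide by 7.00000 → v1 = (1.00000, 0.85714)
Av1 = (12.14286, 10.28571); divide by 12.14286 → v2 = (1.00000, 0.84706)
Requested entry of v2: 85/85 = 1.0000

1.0000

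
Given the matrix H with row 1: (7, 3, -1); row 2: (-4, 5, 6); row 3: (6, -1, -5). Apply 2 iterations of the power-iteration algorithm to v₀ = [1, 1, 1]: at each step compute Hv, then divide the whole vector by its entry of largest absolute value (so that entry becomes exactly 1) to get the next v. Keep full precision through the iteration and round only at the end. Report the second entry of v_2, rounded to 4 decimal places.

-0.0119

Hv0 = (9.00000, 7.00000, 0.00000); divide by 9.00000 → v1 = (1.00000, 0.77778, 0.00000)
Hv1 = (9.33333, -0.11111, 5.22222); divide by 9.33333 → v2 = (1.00000, -0.01190, 0.55952)
Requested entry of v2: -1/84 = -0.0119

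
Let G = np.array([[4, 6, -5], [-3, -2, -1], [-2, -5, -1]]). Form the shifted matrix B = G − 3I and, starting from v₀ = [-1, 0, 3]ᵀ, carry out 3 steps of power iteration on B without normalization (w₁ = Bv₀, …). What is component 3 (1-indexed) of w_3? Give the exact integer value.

B = G − 3I has rows (1, 6, -5); (-3, -5, -1); (-2, -5, -4)
w1 = Bv₀ = (1·(-1) + 6·0 + (-5)·3; (-3)·(-1) + (-5)·0 + (-1)·3; (-2)·(-1) + (-5)·0 + (-4)·3) = (-16, 0, -10)
w2 = Bw1 = (1·(-16) + 6·0 + (-5)·(-10); (-3)·(-16) + (-5)·0 + (-1)·(-10); (-2)·(-16) + (-5)·0 + (-4)·(-10)) = (34, 58, 72)
w3 = Bw2 = (22, -464, -646)
Requested component of w3: -646

-646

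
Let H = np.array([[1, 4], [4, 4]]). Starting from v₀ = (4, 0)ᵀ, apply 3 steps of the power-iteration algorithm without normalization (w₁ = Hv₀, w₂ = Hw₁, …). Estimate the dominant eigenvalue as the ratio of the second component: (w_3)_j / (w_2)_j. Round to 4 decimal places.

w1 = Hv₀ = (4, 16)
w2 = Hw1 = (68, 80)
w3 = Hw2 = (388, 592)
Ratio at component: 592 / 80 = 7.4000

7.4000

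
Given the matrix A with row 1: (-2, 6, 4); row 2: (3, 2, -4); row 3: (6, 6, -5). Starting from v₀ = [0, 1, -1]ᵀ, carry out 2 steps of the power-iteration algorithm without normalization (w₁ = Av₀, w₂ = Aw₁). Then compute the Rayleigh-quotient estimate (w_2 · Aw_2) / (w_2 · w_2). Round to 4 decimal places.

λ ≈ -5.1046

w1 = Av₀ = ((-2)·0 + 6·1 + 4·(-1); 3·0 + 2·1 + (-4)·(-1); 6·0 + 6·1 + (-5)·(-1)) = (2, 6, 11)
w2 = Aw1 = ((-2)·2 + 6·6 + 4·11; 3·2 + 2·6 + (-4)·11; 6·2 + 6·6 + (-5)·11) = (76, -26, -7)
Aw2 = (-336, 204, 335)
w2·Aw2 = 76·(-336) + (-26)·204 + (-7)·335 = -33185; w2·w2 = 76·76 + (-26)·(-26) + (-7)·(-7) = 6501
λ ≈ -33185/6501 = -5.1046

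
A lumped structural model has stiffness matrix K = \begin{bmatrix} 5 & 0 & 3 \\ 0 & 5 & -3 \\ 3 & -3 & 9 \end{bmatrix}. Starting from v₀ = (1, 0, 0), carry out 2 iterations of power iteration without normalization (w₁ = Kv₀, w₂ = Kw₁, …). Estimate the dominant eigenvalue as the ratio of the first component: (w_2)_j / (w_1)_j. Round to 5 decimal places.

w1 = Kv₀ = (5·1 + 0·0 + 3·0; 0·1 + 5·0 + (-3)·0; 3·1 + (-3)·0 + 9·0) = (5, 0, 3)
w2 = Kw1 = (5·5 + 0·0 + 3·3; 0·5 + 5·0 + (-3)·3; 3·5 + (-3)·0 + 9·3) = (34, -9, 42)
Ratio at component: 34 / 5 = 6.80000

λ ≈ 6.80000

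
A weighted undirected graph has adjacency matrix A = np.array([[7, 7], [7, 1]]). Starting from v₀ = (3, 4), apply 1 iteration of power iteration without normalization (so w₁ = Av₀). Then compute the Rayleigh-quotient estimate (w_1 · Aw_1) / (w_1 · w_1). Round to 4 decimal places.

w1 = Av₀ = (7·3 + 7·4; 7·3 + 1·4) = (49, 25)
Aw1 = (518, 368)
w1·Aw1 = 49·518 + 25·368 = 34582; w1·w1 = 49·49 + 25·25 = 3026
λ ≈ 34582/3026 = 11.4283

11.4283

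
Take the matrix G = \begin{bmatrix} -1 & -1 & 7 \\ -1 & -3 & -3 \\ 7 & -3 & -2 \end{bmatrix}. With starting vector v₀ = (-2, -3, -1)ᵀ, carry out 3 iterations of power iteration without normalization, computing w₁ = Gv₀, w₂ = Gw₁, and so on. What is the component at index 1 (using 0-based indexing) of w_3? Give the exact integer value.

w1 = Gv₀ = ((-1)·(-2) + (-1)·(-3) + 7·(-1); (-1)·(-2) + (-3)·(-3) + (-3)·(-1); 7·(-2) + (-3)·(-3) + (-2)·(-1)) = (-2, 14, -3)
w2 = Gw1 = ((-1)·(-2) + (-1)·14 + 7·(-3); (-1)·(-2) + (-3)·14 + (-3)·(-3); 7·(-2) + (-3)·14 + (-2)·(-3)) = (-33, -31, -50)
w3 = Gw2 = (-286, 276, -38)
The requested component of w3 is 276.

276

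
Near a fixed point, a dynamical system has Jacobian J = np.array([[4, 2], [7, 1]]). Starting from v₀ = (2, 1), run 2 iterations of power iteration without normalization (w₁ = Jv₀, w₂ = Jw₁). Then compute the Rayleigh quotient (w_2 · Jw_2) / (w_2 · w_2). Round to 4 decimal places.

w1 = Jv₀ = (4·2 + 2·1; 7·2 + 1·1) = (10, 15)
w2 = Jw1 = (4·10 + 2·15; 7·10 + 1·15) = (70, 85)
Jw2 = (450, 575)
w2·Jw2 = 70·450 + 85·575 = 80375; w2·w2 = 70·70 + 85·85 = 12125
λ ≈ 80375/12125 = 6.6289

6.6289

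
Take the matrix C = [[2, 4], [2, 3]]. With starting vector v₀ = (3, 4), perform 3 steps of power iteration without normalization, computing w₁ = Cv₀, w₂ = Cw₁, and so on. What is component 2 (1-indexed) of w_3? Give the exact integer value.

w1 = Cv₀ = (22, 18)
w2 = Cw1 = (116, 98)
w3 = Cw2 = (624, 526)
The requested component of w3 is 526.

526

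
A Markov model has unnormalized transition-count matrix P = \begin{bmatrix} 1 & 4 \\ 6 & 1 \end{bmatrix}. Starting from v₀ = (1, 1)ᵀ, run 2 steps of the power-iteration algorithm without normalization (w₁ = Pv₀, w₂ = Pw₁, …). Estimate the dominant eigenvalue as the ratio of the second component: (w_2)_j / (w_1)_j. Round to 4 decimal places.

5.2857

w1 = Pv₀ = (1·1 + 4·1; 6·1 + 1·1) = (5, 7)
w2 = Pw1 = (1·5 + 4·7; 6·5 + 1·7) = (33, 37)
Ratio at component: 37 / 7 = 5.2857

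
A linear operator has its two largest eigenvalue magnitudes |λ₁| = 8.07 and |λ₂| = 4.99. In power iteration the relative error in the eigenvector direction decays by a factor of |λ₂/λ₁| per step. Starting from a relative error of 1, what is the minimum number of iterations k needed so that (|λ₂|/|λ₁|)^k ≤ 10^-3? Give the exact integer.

15

|λ₂/λ₁| = 4.99/8.07 = 0.61834
Need k ≥ ln(10^-3) / ln(0.61834) = -6.9078 / -0.4807 ≈ 14.370
Smallest integer k satisfying the bound: 15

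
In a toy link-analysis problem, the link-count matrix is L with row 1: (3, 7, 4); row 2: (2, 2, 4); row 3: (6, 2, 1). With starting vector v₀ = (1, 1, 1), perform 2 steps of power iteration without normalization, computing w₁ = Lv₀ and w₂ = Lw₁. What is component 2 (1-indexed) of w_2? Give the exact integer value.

80

w1 = Lv₀ = (14, 8, 9)
w2 = Lw1 = (134, 80, 109)
The requested component of w2 is 80.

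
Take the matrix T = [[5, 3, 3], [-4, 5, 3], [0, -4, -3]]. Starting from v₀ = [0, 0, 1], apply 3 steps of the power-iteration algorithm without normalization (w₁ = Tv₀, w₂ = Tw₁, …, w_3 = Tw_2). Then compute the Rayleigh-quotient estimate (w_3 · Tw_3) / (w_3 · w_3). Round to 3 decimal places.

5.308

w1 = Tv₀ = (3, 3, -3)
w2 = Tw1 = (15, -6, -3)
w3 = Tw2 = (48, -99, 33)
Tw3 = (42, -588, 297)
w3·Tw3 = 48·42 + (-99)·(-588) + 33·297 = 70029; w3·w3 = 48·48 + (-99)·(-99) + 33·33 = 13194
λ ≈ 70029/13194 = 5.308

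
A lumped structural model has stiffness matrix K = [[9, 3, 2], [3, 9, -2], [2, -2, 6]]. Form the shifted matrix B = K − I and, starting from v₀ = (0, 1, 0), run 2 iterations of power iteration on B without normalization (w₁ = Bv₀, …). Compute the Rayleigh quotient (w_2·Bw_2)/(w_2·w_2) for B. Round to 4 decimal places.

B = K − I has rows (8, 3, 2); (3, 8, -2); (2, -2, 5)
w1 = Bv₀ = (8·0 + 3·1 + 2·0; 3·0 + 8·1 + (-2)·0; 2·0 + (-2)·1 + 5·0) = (3, 8, -2)
w2 = Bw1 = (8·3 + 3·8 + 2·(-2); 3·3 + 8·8 + (-2)·(-2); 2·3 + (-2)·8 + 5·(-2)) = (44, 77, -20)
Bw2 = (543, 788, -166)
w2·Bw2 = 87888; w2·w2 = 8265; μ ≈ 87888/8265 = 10.6338

10.6338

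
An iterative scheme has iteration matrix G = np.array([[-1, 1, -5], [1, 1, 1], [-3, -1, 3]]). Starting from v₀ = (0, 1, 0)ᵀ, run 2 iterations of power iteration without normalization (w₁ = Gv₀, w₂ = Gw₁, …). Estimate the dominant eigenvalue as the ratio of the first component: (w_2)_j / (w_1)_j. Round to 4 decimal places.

w1 = Gv₀ = (1, 1, -1)
w2 = Gw1 = (5, 1, -7)
Ratio at component: 5 / 1 = 5.0000

5.0000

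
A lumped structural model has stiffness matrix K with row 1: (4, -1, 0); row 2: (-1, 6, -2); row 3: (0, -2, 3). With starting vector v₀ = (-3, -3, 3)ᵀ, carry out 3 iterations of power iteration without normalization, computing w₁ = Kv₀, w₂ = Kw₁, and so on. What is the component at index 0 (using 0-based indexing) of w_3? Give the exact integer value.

w1 = Kv₀ = (-9, -21, 15)
w2 = Kw1 = (-15, -147, 87)
w3 = Kw2 = (87, -1041, 555)
The requested component of w3 is 87.

87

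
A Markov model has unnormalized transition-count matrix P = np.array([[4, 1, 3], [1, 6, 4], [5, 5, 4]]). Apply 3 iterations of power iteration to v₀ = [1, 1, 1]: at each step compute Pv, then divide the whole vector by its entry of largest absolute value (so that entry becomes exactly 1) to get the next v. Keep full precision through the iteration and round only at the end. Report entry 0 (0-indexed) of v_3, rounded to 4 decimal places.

Pv0 = (8.00000, 11.00000, 14.00000); divide by 14.00000 → v1 = (0.57143, 0.78571, 1.00000)
Pv1 = (6.07143, 9.28571, 10.78571); divide by 10.78571 → v2 = (0.56291, 0.86093, 1.00000)
Pv2 = (6.11258, 9.72848, 11.11921); divide by 11.11921 → v3 = (0.54973, 0.87493, 1.00000)
Requested entry of v3: 923/1679 = 0.5497

0.5497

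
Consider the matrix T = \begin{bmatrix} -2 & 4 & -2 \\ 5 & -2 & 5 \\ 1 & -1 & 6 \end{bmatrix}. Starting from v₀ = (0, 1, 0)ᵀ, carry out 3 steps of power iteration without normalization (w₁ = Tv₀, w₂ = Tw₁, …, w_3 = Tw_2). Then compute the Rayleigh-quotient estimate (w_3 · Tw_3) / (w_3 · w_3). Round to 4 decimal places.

w1 = Tv₀ = (4, -2, -1)
w2 = Tw1 = (-14, 19, 0)
w3 = Tw2 = (104, -108, -33)
Tw3 = (-574, 571, 14)
w3·Tw3 = 104·(-574) + (-108)·571 + (-33)·14 = -121826; w3·w3 = 104·104 + (-108)·(-108) + (-33)·(-33) = 23569
λ ≈ -121826/23569 = -5.1689

-5.1689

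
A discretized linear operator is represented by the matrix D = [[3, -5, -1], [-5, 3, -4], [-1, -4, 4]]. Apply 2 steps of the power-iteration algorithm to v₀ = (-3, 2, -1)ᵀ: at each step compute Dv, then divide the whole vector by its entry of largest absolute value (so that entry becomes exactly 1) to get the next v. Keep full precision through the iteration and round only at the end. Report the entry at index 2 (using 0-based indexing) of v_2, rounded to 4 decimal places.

-0.5871

Dv0 = (-18.00000, 25.00000, -9.00000); divide by 25.00000 → v1 = (-0.72000, 1.00000, -0.36000)
Dv1 = (-6.80000, 8.04000, -4.72000); divide by 8.04000 → v2 = (-0.84577, 1.00000, -0.58706)
Requested entry of v2: -118/201 = -0.5871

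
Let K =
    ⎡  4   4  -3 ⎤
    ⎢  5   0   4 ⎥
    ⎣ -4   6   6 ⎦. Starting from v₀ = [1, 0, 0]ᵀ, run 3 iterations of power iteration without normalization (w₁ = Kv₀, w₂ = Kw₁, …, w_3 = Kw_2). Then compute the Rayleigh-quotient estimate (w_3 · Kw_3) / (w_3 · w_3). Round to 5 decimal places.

λ ≈ 5.99300

w1 = Kv₀ = (4, 5, -4)
w2 = Kw1 = (48, 4, -10)
w3 = Kw2 = (238, 200, -228)
Kw3 = (2436, 278, -1120)
w3·Kw3 = 238·2436 + 200·278 + (-228)·(-1120) = 890728; w3·w3 = 238·238 + 200·200 + (-228)·(-228) = 148628
λ ≈ 890728/148628 = 5.99300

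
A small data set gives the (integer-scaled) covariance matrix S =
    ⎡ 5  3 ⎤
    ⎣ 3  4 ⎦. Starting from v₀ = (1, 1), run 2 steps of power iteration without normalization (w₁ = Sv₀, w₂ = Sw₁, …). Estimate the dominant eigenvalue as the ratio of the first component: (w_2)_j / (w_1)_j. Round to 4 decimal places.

λ ≈ 7.6250

w1 = Sv₀ = (5·1 + 3·1; 3·1 + 4·1) = (8, 7)
w2 = Sw1 = (5·8 + 3·7; 3·8 + 4·7) = (61, 52)
Ratio at component: 61 / 8 = 7.6250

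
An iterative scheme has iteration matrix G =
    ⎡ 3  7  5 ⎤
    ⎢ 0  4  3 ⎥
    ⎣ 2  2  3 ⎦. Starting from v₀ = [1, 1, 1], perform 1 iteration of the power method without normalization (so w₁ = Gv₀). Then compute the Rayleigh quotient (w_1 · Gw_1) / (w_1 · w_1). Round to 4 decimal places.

w1 = Gv₀ = (15, 7, 7)
Gw1 = (129, 49, 65)
w1·Gw1 = 15·129 + 7·49 + 7·65 = 2733; w1·w1 = 15·15 + 7·7 + 7·7 = 323
λ ≈ 2733/323 = 8.4613

8.4613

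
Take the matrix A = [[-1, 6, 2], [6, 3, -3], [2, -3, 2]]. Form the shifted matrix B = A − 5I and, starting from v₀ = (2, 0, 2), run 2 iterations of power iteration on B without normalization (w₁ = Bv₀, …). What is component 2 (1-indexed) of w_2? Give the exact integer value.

-54

B = A − 5I has rows (-6, 6, 2); (6, -2, -3); (2, -3, -3)
w1 = Bv₀ = (-8, 6, -2)
w2 = Bw1 = (80, -54, -28)
Requested component of w2: -54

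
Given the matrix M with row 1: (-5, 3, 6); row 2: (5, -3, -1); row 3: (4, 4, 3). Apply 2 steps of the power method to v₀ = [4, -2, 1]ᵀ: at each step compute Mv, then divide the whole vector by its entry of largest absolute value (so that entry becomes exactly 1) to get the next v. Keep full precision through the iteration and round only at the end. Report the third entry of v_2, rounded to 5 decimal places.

0.21992

Mv0 = (-20.000000, 25.000000, 11.000000); divide by 25.000000 → v1 = (-0.800000, 1.000000, 0.440000)
Mv1 = (9.640000, -7.440000, 2.120000); divide by 9.640000 → v2 = (1.000000, -0.771784, 0.219917)
Requested entry of v2: 53/241 = 0.21992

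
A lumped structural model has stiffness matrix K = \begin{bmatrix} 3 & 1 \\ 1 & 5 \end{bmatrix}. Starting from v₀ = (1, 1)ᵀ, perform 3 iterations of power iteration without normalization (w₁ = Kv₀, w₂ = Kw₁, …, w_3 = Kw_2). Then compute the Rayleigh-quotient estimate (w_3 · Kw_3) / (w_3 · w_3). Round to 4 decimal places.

w1 = Kv₀ = (4, 6)
w2 = Kw1 = (18, 34)
w3 = Kw2 = (88, 188)
Kw3 = (452, 1028)
w3·Kw3 = 88·452 + 188·1028 = 233040; w3·w3 = 88·88 + 188·188 = 43088
λ ≈ 233040/43088 = 5.4085

5.4085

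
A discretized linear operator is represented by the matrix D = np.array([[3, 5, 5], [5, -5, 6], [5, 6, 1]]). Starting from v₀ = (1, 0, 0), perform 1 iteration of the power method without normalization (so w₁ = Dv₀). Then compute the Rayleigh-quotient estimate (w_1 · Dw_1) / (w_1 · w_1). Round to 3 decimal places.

w1 = Dv₀ = (3·1 + 5·0 + 5·0; 5·1 + (-5)·0 + 6·0; 5·1 + 6·0 + 1·0) = (3, 5, 5)
Dw1 = (59, 20, 50)
w1·Dw1 = 3·59 + 5·20 + 5·50 = 527; w1·w1 = 3·3 + 5·5 + 5·5 = 59
λ ≈ 527/59 = 8.932

8.932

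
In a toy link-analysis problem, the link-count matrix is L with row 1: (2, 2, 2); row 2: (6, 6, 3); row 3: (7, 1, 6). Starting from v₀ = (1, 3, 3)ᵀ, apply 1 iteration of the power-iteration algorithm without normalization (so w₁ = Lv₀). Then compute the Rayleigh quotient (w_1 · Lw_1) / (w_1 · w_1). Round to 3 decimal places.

λ ≈ 10.899

w1 = Lv₀ = (14, 33, 28)
Lw1 = (150, 366, 299)
w1·Lw1 = 14·150 + 33·366 + 28·299 = 22550; w1·w1 = 14·14 + 33·33 + 28·28 = 2069
λ ≈ 22550/2069 = 10.899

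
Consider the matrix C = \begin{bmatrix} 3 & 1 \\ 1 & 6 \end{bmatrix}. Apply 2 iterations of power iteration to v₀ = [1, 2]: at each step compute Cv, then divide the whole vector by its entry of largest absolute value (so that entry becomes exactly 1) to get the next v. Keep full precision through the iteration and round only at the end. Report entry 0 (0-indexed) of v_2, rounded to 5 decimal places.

Cv0 = (5.000000, 13.000000); divide by 13.000000 → v1 = (0.384615, 1.000000)
Cv1 = (2.153846, 6.384615); divide by 6.384615 → v2 = (0.337349, 1.000000)
Requested entry of v2: 28/83 = 0.33735

0.33735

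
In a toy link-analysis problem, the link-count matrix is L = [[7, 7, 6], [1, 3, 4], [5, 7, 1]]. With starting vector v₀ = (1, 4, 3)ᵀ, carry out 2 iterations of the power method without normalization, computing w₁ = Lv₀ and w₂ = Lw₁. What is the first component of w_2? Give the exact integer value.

762

w1 = Lv₀ = (7·1 + 7·4 + 6·3; 1·1 + 3·4 + 4·3; 5·1 + 7·4 + 1·3) = (53, 25, 36)
w2 = Lw1 = (7·53 + 7·25 + 6·36; 1·53 + 3·25 + 4·36; 5·53 + 7·25 + 1·36) = (762, 272, 476)
The requested component of w2 is 762.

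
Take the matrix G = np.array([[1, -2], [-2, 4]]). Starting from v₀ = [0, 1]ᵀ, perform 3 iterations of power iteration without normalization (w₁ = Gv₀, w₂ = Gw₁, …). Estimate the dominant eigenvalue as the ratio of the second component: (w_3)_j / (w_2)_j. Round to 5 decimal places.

w1 = Gv₀ = (-2, 4)
w2 = Gw1 = (-10, 20)
w3 = Gw2 = (-50, 100)
Ratio at component: 100 / 20 = 5.00000

λ ≈ 5.00000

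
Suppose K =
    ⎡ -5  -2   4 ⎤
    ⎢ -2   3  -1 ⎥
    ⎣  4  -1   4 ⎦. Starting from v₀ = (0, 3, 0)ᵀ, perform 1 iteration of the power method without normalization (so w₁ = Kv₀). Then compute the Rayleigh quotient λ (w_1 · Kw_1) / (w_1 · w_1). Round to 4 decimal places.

4.0714

w1 = Kv₀ = (-6, 9, -3)
Kw1 = (0, 42, -45)
w1·Kw1 = (-6)·0 + 9·42 + (-3)·(-45) = 513; w1·w1 = (-6)·(-6) + 9·9 + (-3)·(-3) = 126
λ ≈ 513/126 = 4.0714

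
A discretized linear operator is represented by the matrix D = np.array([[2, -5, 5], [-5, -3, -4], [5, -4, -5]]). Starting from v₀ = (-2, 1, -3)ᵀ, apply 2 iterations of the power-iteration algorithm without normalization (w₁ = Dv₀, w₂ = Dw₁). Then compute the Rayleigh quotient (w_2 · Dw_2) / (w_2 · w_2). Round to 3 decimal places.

w1 = Dv₀ = (2·(-2) + (-5)·1 + 5·(-3); (-5)·(-2) + (-3)·1 + (-4)·(-3); 5·(-2) + (-4)·1 + (-5)·(-3)) = (-24, 19, 1)
w2 = Dw1 = (2·(-24) + (-5)·19 + 5·1; (-5)·(-24) + (-3)·19 + (-4)·1; 5·(-24) + (-4)·19 + (-5)·1) = (-138, 59, -201)
Dw2 = (-1576, 1317, 79)
w2·Dw2 = (-138)·(-1576) + 59·1317 + (-201)·79 = 279312; w2·w2 = (-138)·(-138) + 59·59 + (-201)·(-201) = 62926
λ ≈ 279312/62926 = 4.439

4.439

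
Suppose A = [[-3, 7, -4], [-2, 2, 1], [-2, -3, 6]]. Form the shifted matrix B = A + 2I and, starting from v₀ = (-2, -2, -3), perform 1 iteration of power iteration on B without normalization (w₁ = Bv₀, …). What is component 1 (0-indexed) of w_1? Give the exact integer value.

B = A + 2I has rows (-1, 7, -4); (-2, 4, 1); (-2, -3, 8)
w1 = Bv₀ = ((-1)·(-2) + 7·(-2) + (-4)·(-3); (-2)·(-2) + 4·(-2) + 1·(-3); (-2)·(-2) + (-3)·(-2) + 8·(-3)) = (0, -7, -14)
Requested component of w1: -7

-7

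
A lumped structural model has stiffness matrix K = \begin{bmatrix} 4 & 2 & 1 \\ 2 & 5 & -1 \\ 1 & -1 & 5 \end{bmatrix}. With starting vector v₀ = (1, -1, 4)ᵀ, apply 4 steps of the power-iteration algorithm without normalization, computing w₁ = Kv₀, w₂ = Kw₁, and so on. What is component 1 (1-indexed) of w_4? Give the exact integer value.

768

w1 = Kv₀ = (4·1 + 2·(-1) + 1·4; 2·1 + 5·(-1) + (-1)·4; 1·1 + (-1)·(-1) + 5·4) = (6, -7, 22)
w2 = Kw1 = (4·6 + 2·(-7) + 1·22; 2·6 + 5·(-7) + (-1)·22; 1·6 + (-1)·(-7) + 5·22) = (32, -45, 123)
w3 = Kw2 = (161, -284, 692)
w4 = Kw3 = (768, -1790, 3905)
The requested component of w4 is 768.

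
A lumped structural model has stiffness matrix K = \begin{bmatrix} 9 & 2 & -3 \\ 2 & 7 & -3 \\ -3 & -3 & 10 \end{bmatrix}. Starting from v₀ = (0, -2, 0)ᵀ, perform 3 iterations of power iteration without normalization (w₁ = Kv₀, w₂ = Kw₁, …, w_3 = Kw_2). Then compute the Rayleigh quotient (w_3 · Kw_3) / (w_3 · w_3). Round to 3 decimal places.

λ ≈ 14.208

w1 = Kv₀ = (-4, -14, 6)
w2 = Kw1 = (-82, -124, 114)
w3 = Kw2 = (-1328, -1374, 1758)
Kw3 = (-19974, -17548, 25686)
w3·Kw3 = (-1328)·(-19974) + (-1374)·(-17548) + 1758·25686 = 95792412; w3·w3 = (-1328)·(-1328) + (-1374)·(-1374) + 1758·1758 = 6742024
λ ≈ 95792412/6742024 = 14.208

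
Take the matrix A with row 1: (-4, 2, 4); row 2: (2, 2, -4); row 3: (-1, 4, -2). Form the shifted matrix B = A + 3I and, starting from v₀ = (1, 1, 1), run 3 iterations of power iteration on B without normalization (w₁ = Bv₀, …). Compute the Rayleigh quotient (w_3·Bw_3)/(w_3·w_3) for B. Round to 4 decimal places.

3.6988

B = A + 3I has rows (-1, 2, 4); (2, 5, -4); (-1, 4, 1)
w1 = Bv₀ = ((-1)·1 + 2·1 + 4·1; 2·1 + 5·1 + (-4)·1; (-1)·1 + 4·1 + 1·1) = (5, 3, 4)
w2 = Bw1 = ((-1)·5 + 2·3 + 4·4; 2·5 + 5·3 + (-4)·4; (-1)·5 + 4·3 + 1·4) = (17, 9, 11)
w3 = Bw2 = (45, 35, 30)
Bw3 = (145, 145, 125)
w3·Bw3 = 15350; w3·w3 = 4150; μ ≈ 15350/4150 = 3.6988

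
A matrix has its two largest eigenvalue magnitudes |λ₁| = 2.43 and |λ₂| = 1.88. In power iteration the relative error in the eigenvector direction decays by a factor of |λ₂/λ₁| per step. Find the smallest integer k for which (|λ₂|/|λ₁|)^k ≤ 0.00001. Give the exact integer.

45

|λ₂/λ₁| = 1.88/2.43 = 0.77366
Need k ≥ ln(0.00001) / ln(0.77366) = -11.5129 / -0.2566 ≈ 44.864
Smallest integer k satisfying the bound: 45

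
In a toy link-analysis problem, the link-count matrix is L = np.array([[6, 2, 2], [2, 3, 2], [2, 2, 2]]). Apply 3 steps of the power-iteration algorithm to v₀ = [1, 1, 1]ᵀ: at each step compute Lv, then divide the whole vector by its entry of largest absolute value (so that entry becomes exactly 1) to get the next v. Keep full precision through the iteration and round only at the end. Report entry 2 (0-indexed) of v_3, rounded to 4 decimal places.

Lv0 = (10.00000, 7.00000, 6.00000); divide by 10.00000 → v1 = (1.00000, 0.70000, 0.60000)
Lv1 = (8.60000, 5.30000, 4.60000); divide by 8.60000 → v2 = (1.00000, 0.61628, 0.53488)
Lv2 = (8.30233, 4.91860, 4.30233); divide by 8.30233 → v3 = (1.00000, 0.59244, 0.51821)
Requested entry of v3: 370/714 = 0.5182

0.5182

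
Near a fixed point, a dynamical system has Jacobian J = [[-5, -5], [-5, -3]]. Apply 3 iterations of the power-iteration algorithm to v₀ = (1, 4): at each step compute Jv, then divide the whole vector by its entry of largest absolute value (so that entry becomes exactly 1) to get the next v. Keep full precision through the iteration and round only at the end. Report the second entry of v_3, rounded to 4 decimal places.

0.8176

Jv0 = (-25.00000, -17.00000); divide by -25.00000 → v1 = (1.00000, 0.68000)
Jv1 = (-8.40000, -7.04000); divide by -8.40000 → v2 = (1.00000, 0.83810)
Jv2 = (-9.19048, -7.51429); divide by -9.19048 → v3 = (1.00000, 0.81762)
Requested entry of v3: -1578/-1930 = 0.8176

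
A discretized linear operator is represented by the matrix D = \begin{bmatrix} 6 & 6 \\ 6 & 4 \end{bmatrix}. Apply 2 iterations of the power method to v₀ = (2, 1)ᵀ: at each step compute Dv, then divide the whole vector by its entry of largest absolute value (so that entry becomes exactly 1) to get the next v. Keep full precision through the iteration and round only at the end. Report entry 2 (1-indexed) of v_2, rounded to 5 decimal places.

0.84314

Dv0 = (18.000000, 16.000000); divide by 18.000000 → v1 = (1.000000, 0.888889)
Dv1 = (11.333333, 9.555556); divide by 11.333333 → v2 = (1.000000, 0.843137)
Requested entry of v2: 172/204 = 0.84314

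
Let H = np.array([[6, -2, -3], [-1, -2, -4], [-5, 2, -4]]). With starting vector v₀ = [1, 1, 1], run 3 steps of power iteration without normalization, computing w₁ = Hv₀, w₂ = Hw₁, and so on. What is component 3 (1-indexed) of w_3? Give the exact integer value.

-159

w1 = Hv₀ = (6·1 + (-2)·1 + (-3)·1; (-1)·1 + (-2)·1 + (-4)·1; (-5)·1 + 2·1 + (-4)·1) = (1, -7, -7)
w2 = Hw1 = (6·1 + (-2)·(-7) + (-3)·(-7); (-1)·1 + (-2)·(-7) + (-4)·(-7); (-5)·1 + 2·(-7) + (-4)·(-7)) = (41, 41, 9)
w3 = Hw2 = (137, -159, -159)
The requested component of w3 is -159.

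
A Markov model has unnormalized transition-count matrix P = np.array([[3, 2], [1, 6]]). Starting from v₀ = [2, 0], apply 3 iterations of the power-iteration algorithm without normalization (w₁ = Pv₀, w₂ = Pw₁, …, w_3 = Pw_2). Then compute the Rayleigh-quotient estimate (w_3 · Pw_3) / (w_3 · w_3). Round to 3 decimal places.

w1 = Pv₀ = (6, 2)
w2 = Pw1 = (22, 18)
w3 = Pw2 = (102, 130)
Pw3 = (566, 882)
w3·Pw3 = 102·566 + 130·882 = 172392; w3·w3 = 102·102 + 130·130 = 27304
λ ≈ 172392/27304 = 6.314

λ ≈ 6.314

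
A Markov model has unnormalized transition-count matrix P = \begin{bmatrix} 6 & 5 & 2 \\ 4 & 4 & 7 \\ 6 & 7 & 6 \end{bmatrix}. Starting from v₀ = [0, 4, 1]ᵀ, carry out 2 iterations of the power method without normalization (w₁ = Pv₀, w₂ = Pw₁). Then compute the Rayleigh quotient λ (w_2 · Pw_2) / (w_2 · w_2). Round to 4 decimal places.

w1 = Pv₀ = (6·0 + 5·4 + 2·1; 4·0 + 4·4 + 7·1; 6·0 + 7·4 + 6·1) = (22, 23, 34)
w2 = Pw1 = (6·22 + 5·23 + 2·34; 4·22 + 4·23 + 7·34; 6·22 + 7·23 + 6·34) = (315, 418, 497)
Pw2 = (4974, 6411, 7798)
w2·Pw2 = 315·4974 + 418·6411 + 497·7798 = 8122214; w2·w2 = 315·315 + 418·418 + 497·497 = 520958
λ ≈ 8122214/520958 = 15.5909

λ ≈ 15.5909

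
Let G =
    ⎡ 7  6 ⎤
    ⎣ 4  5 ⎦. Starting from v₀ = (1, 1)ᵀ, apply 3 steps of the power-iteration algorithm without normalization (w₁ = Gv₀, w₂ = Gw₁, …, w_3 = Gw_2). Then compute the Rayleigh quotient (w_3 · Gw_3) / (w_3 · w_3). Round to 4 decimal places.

w1 = Gv₀ = (13, 9)
w2 = Gw1 = (145, 97)
w3 = Gw2 = (1597, 1065)
Gw3 = (17569, 11713)
w3·Gw3 = 1597·17569 + 1065·11713 = 40532038; w3·w3 = 1597·1597 + 1065·1065 = 3684634
λ ≈ 40532038/3684634 = 11.0003

λ ≈ 11.0003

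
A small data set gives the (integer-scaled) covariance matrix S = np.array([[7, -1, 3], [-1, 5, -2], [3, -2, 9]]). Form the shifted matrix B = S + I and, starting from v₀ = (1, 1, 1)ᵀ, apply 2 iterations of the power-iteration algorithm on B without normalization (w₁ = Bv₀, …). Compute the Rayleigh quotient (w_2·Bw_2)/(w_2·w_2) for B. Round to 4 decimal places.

12.4474

B = S + I has rows (8, -1, 3); (-1, 6, -2); (3, -2, 10)
w1 = Bv₀ = (8·1 + (-1)·1 + 3·1; (-1)·1 + 6·1 + (-2)·1; 3·1 + (-2)·1 + 10·1) = (10, 3, 11)
w2 = Bw1 = (8·10 + (-1)·3 + 3·11; (-1)·10 + 6·3 + (-2)·11; 3·10 + (-2)·3 + 10·11) = (110, -14, 134)
Bw2 = (1296, -462, 1698)
w2·Bw2 = 376560; w2·w2 = 30252; μ ≈ 376560/30252 = 12.4474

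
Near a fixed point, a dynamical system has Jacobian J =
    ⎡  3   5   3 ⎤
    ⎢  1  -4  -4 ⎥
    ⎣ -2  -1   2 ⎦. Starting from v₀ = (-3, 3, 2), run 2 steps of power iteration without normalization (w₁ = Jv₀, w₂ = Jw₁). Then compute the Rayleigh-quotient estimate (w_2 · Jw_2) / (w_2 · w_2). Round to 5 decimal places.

w1 = Jv₀ = (3·(-3) + 5·3 + 3·2; 1·(-3) + (-4)·3 + (-4)·2; (-2)·(-3) + (-1)·3 + 2·2) = (12, -23, 7)
w2 = Jw1 = (3·12 + 5·(-23) + 3·7; 1·12 + (-4)·(-23) + (-4)·7; (-2)·12 + (-1)·(-23) + 2·7) = (-58, 76, 13)
Jw2 = (245, -414, 66)
w2·Jw2 = (-58)·245 + 76·(-414) + 13·66 = -44816; w2·w2 = (-58)·(-58) + 76·76 + 13·13 = 9309
λ ≈ -44816/9309 = -4.81427

-4.81427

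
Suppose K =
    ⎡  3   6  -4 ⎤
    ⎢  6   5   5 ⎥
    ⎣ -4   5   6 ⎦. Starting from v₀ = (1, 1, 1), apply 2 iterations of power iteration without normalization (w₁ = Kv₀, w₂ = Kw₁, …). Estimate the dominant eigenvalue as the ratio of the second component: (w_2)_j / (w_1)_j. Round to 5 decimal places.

9.06250

w1 = Kv₀ = (5, 16, 7)
w2 = Kw1 = (83, 145, 102)
Ratio at component: 145 / 16 = 9.06250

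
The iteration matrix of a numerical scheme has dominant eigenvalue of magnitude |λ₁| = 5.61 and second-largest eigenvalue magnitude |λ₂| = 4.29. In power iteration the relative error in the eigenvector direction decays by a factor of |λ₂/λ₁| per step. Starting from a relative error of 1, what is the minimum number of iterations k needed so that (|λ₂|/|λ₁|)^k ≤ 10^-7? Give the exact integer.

|λ₂/λ₁| = 4.29/5.61 = 0.76471
Need k ≥ ln(10^-7) / ln(0.76471) = -16.1181 / -0.2683 ≈ 60.083
Smallest integer k satisfying the bound: 61

61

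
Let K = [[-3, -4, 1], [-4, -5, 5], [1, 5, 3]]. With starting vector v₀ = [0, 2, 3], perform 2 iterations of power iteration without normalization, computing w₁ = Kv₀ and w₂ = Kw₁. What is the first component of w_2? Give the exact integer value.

w1 = Kv₀ = (-5, 5, 19)
w2 = Kw1 = (14, 90, 77)
The requested component of w2 is 14.

14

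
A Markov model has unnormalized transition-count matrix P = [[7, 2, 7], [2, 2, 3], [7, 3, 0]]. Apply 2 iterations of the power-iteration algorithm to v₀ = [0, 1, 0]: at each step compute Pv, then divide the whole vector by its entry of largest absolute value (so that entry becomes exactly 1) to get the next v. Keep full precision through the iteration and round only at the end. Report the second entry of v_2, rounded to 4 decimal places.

Pv0 = (2.00000, 2.00000, 3.00000); divide by 3.00000 → v1 = (0.66667, 0.66667, 1.00000)
Pv1 = (13.00000, 5.66667, 6.66667); divide by 13.00000 → v2 = (1.00000, 0.43590, 0.51282)
Requested entry of v2: 17/39 = 0.4359

0.4359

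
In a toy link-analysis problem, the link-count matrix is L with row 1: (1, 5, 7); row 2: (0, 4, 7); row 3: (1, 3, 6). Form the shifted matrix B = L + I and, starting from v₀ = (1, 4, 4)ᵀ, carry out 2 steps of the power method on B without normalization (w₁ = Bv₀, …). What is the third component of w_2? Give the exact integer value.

B = L + I has rows (2, 5, 7); (0, 5, 7); (1, 3, 7)
w1 = Bv₀ = (2·1 + 5·4 + 7·4; 0·1 + 5·4 + 7·4; 1·1 + 3·4 + 7·4) = (50, 48, 41)
w2 = Bw1 = (2·50 + 5·48 + 7·41; 0·50 + 5·48 + 7·41; 1·50 + 3·48 + 7·41) = (627, 527, 481)
Requested component of w2: 481

481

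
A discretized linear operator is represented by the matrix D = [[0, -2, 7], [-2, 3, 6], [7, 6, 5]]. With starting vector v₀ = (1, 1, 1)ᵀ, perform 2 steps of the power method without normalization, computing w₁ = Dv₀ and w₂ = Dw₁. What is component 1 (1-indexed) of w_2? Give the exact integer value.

w1 = Dv₀ = (0·1 + (-2)·1 + 7·1; (-2)·1 + 3·1 + 6·1; 7·1 + 6·1 + 5·1) = (5, 7, 18)
w2 = Dw1 = (0·5 + (-2)·7 + 7·18; (-2)·5 + 3·7 + 6·18; 7·5 + 6·7 + 5·18) = (112, 119, 167)
The requested component of w2 is 112.

112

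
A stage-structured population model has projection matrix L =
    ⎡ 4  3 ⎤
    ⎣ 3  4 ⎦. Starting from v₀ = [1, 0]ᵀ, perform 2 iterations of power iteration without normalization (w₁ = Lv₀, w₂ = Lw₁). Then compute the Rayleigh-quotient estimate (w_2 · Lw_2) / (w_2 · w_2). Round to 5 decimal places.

w1 = Lv₀ = (4·1 + 3·0; 3·1 + 4·0) = (4, 3)
w2 = Lw1 = (4·4 + 3·3; 3·4 + 4·3) = (25, 24)
Lw2 = (172, 171)
w2·Lw2 = 25·172 + 24·171 = 8404; w2·w2 = 25·25 + 24·24 = 1201
λ ≈ 8404/1201 = 6.99750

λ ≈ 6.99750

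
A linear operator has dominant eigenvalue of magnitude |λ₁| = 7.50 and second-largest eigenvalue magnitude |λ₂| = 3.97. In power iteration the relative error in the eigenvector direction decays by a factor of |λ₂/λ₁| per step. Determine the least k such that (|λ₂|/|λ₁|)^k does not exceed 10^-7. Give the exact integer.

26

|λ₂/λ₁| = 3.97/7.50 = 0.52933
Need k ≥ ln(10^-7) / ln(0.52933) = -16.1181 / -0.6361 ≈ 25.337
Smallest integer k satisfying the bound: 26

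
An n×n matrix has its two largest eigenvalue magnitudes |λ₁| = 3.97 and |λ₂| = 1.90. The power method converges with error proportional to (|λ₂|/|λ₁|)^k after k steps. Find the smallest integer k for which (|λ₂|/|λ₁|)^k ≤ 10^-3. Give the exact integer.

|λ₂/λ₁| = 1.90/3.97 = 0.47859
Need k ≥ ln(10^-3) / ln(0.47859) = -6.9078 / -0.7369 ≈ 9.374
Smallest integer k satisfying the bound: 10

10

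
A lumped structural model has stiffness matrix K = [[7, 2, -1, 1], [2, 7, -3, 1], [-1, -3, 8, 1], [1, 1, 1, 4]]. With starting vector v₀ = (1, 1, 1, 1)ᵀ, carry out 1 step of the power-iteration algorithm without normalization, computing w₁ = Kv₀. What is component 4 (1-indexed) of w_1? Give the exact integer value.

w1 = Kv₀ = (7·1 + 2·1 + (-1)·1 + 1·1; 2·1 + 7·1 + (-3)·1 + 1·1; (-1)·1 + (-3)·1 + 8·1 + 1·1; 1·1 + 1·1 + 1·1 + 4·1) = (9, 7, 5, 7)
The requested component of w1 is 7.

7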